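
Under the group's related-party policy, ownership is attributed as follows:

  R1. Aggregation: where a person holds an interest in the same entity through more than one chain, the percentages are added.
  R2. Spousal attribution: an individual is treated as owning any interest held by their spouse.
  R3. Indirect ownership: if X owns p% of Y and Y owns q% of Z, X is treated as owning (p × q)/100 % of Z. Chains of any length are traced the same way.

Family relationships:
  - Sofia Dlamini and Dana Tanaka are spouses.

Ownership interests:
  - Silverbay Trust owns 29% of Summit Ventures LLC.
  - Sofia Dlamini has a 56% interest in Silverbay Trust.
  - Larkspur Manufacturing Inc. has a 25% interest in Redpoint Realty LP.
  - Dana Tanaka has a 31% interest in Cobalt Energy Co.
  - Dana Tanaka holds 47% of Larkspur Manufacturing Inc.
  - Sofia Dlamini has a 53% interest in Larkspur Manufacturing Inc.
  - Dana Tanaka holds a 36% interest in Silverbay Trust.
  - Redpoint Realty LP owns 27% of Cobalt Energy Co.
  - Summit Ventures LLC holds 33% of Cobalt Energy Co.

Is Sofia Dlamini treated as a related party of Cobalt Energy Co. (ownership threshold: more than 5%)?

Yes

By spousal attribution (R2), Sofia Dlamini is treated as also owning Dana Tanaka's interest in Silverbay Trust, giving 56% + 36% = 92%.
By spousal attribution (R2), Sofia Dlamini is treated as also owning Dana Tanaka's interest in Larkspur Manufacturing Inc, giving 53% + 47% = 100%.
By spousal attribution (R2), Sofia Dlamini is treated as owning Dana Tanaka's 31% interest in Cobalt Energy Co.
Chain via Silverbay Trust → Summit Ventures LLC (R3): 92% × 29% × 33% = 8.8044% of Cobalt Energy Co.
Chain via Larkspur Manufacturing Inc. → Redpoint Realty LP (R3): 100% × 25% × 27% = 6.75% of Cobalt Energy Co.
Direct interest in Cobalt Energy Co: 31%.
Aggregating (R1): 8.8044% + 6.75% + 31% = 46.5544%.
46.5544% exceeds the 5% threshold, so Sofia is a related party to Cobalt Energy Co.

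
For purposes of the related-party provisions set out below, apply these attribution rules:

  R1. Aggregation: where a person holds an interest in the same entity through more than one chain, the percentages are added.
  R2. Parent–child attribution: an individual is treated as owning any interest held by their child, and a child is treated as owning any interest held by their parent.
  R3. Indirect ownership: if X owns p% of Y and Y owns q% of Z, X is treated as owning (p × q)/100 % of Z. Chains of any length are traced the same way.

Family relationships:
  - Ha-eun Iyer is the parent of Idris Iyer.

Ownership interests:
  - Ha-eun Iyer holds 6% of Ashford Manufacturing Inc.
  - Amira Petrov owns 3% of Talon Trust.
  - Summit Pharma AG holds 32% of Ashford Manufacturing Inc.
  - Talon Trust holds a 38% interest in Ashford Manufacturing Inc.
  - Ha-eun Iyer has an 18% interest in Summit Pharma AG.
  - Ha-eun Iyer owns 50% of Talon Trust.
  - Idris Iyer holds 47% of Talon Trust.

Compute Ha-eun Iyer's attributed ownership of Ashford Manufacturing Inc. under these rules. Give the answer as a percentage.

48.62%

By parent–child attribution (R2), Ha-eun Iyer is treated as also owning Idris Iyer's interest in Talon Trust, giving 50% + 47% = 97%.
Chain via Talon Trust (R3): 97% × 38% = 36.86% of Ashford Manufacturing Inc.
Chain via Summit Pharma AG (R3): 18% × 32% = 5.76% of Ashford Manufacturing Inc.
Direct interest in Ashford Manufacturing Inc: 6%.
Aggregating (R1): 36.86% + 5.76% + 6% = 48.62%.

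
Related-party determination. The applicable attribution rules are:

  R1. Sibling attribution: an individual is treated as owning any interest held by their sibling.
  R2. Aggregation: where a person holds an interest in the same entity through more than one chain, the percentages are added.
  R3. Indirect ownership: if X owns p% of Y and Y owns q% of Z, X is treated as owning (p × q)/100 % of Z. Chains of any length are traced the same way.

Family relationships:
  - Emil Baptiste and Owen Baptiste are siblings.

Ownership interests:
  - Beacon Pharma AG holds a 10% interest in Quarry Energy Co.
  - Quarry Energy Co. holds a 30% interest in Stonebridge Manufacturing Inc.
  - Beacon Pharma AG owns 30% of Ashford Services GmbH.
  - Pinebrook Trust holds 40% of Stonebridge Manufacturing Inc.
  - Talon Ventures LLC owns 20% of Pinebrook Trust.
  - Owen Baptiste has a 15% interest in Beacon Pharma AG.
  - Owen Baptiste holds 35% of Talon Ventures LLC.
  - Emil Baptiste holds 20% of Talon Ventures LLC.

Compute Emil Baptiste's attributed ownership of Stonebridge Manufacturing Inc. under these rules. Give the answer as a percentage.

4.85%

By sibling attribution (R1), Emil Baptiste is treated as also owning Owen Baptiste's interest in Talon Ventures LLC, giving 20% + 35% = 55%.
By sibling attribution (R1), Emil Baptiste is treated as owning Owen Baptiste's 15% interest in Beacon Pharma AG.
Chain via Talon Ventures LLC → Pinebrook Trust (R3): 55% × 20% × 40% = 4.4% of Stonebridge Manufacturing Inc.
Chain via Beacon Pharma AG → Quarry Energy Co. (R3): 15% × 10% × 30% = 0.45% of Stonebridge Manufacturing Inc.
Aggregating (R2): 4.4% + 0.45% = 4.85%.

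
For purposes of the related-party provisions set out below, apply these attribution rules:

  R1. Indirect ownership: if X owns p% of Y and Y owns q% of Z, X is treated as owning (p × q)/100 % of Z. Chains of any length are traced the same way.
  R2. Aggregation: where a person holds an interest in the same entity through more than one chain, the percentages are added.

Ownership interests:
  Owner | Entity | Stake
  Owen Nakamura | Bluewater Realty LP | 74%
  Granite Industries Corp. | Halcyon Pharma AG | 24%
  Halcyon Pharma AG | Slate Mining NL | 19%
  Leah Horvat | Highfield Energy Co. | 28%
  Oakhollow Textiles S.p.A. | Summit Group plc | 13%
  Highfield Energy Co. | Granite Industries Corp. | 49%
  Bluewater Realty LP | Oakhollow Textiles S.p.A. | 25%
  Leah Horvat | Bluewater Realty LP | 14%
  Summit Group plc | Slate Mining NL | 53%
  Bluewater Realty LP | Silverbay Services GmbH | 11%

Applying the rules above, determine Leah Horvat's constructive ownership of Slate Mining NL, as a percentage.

Chain via Highfield Energy Co. → Granite Industries Corp. → Halcyon Pharma AG (R1): 28% × 49% × 24% × 19% = 0.625632% of Slate Mining NL.
Chain via Bluewater Realty LP → Oakhollow Textiles S.p.A. → Summit Group plc (R1): 14% × 25% × 13% × 53% = 0.24115% of Slate Mining NL.
Aggregating (R2): 0.625632% + 0.24115% = 0.866782%.

0.866782%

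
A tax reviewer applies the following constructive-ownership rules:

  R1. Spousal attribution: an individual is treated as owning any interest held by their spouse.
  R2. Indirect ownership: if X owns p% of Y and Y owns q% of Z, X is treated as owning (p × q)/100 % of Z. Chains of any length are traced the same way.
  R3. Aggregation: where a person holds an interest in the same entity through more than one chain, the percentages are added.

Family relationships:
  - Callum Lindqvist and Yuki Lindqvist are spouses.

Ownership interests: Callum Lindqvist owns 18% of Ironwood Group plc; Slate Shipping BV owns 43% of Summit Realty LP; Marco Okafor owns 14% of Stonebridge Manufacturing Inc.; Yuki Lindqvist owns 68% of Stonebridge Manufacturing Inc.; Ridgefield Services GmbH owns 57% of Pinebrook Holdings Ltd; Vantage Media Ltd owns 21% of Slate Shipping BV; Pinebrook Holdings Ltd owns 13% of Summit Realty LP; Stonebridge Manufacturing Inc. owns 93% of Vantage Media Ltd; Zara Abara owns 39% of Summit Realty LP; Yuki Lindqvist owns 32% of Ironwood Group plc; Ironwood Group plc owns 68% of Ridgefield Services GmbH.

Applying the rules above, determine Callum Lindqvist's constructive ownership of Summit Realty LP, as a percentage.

8.229972%

By spousal attribution (R1), Callum Lindqvist is treated as also owning Yuki Lindqvist's interest in Ironwood Group plc, giving 18% + 32% = 50%.
By spousal attribution (R1), Callum Lindqvist is treated as owning Yuki Lindqvist's 68% interest in Stonebridge Manufacturing Inc.
Chain via Ironwood Group plc → Ridgefield Services GmbH → Pinebrook Holdings Ltd (R2): 50% × 68% × 57% × 13% = 2.5194% of Summit Realty LP.
Chain via Stonebridge Manufacturing Inc. → Vantage Media Ltd → Slate Shipping BV (R2): 68% × 93% × 21% × 43% = 5.710572% of Summit Realty LP.
Aggregating (R3): 2.5194% + 5.710572% = 8.229972%.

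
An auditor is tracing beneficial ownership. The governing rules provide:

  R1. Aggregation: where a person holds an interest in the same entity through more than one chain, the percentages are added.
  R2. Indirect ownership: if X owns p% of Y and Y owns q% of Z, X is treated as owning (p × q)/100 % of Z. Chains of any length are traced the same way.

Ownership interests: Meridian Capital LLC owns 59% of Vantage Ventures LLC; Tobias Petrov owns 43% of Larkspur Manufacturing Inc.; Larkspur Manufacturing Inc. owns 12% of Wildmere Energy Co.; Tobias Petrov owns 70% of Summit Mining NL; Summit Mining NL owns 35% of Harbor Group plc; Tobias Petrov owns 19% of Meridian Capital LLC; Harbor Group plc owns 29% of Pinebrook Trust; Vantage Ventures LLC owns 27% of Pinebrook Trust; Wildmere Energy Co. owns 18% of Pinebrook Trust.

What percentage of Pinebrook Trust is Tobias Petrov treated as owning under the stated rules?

Chain via Meridian Capital LLC → Vantage Ventures LLC (R2): 19% × 59% × 27% = 3.0267% of Pinebrook Trust.
Chain via Larkspur Manufacturing Inc. → Wildmere Energy Co. (R2): 43% × 12% × 18% = 0.9288% of Pinebrook Trust.
Chain via Summit Mining NL → Harbor Group plc (R2): 70% × 35% × 29% = 7.105% of Pinebrook Trust.
Aggregating (R1): 3.0267% + 0.9288% + 7.105% = 11.0605%.

11.0605%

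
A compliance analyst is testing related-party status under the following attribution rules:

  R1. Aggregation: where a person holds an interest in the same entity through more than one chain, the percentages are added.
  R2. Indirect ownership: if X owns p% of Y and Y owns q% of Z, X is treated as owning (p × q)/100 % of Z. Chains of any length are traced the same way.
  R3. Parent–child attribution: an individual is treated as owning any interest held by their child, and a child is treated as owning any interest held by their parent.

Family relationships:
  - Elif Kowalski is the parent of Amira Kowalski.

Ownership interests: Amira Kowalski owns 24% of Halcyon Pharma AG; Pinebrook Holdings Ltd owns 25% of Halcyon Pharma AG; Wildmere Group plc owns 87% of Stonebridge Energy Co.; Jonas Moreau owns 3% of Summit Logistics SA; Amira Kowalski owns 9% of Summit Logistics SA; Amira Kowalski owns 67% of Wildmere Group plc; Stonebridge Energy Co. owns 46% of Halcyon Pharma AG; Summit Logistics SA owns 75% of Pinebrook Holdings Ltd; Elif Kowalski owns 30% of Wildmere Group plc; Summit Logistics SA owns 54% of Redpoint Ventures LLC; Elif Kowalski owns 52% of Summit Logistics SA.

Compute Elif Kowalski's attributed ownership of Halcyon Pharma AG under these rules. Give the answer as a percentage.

By parent–child attribution (R3), Elif Kowalski is treated as also owning Amira Kowalski's interest in Wildmere Group plc, giving 30% + 67% = 97%.
By parent–child attribution (R3), Elif Kowalski is treated as also owning Amira Kowalski's interest in Summit Logistics SA, giving 52% + 9% = 61%.
By parent–child attribution (R3), Elif Kowalski is treated as owning Amira Kowalski's 24% interest in Halcyon Pharma AG.
Chain via Wildmere Group plc → Stonebridge Energy Co. (R2): 97% × 87% × 46% = 38.8194% of Halcyon Pharma AG.
Chain via Summit Logistics SA → Pinebrook Holdings Ltd (R2): 61% × 75% × 25% = 11.4375% of Halcyon Pharma AG.
Direct interest in Halcyon Pharma AG: 24%.
Aggregating (R1): 38.8194% + 11.4375% + 24% = 74.2569%.

74.2569%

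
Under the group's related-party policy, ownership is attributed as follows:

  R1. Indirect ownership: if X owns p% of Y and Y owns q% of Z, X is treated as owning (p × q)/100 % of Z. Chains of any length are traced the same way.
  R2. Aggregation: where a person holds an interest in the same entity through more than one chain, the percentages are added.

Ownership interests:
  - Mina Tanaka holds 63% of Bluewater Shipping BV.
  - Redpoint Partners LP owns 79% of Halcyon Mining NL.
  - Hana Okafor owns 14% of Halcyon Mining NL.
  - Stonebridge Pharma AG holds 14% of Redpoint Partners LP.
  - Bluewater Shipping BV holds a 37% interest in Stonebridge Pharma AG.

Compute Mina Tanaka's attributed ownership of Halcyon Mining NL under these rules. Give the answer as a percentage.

2.578086%

Chain via Bluewater Shipping BV → Stonebridge Pharma AG → Redpoint Partners LP (R1): 63% × 37% × 14% × 79% = 2.578086% of Halcyon Mining NL.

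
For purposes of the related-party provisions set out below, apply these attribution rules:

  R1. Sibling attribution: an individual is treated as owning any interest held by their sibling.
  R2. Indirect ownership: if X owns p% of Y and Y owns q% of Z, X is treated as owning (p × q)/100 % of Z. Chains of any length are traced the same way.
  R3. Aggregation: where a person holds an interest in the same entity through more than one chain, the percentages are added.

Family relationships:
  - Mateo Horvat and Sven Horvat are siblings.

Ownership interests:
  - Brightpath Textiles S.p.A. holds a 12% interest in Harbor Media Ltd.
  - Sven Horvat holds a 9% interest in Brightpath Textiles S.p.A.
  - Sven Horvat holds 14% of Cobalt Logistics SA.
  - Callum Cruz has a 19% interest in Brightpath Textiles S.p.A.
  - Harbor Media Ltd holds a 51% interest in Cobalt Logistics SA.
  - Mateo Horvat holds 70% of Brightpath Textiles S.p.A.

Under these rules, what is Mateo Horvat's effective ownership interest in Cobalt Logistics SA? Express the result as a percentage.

18.8348%

By sibling attribution (R1), Mateo Horvat is treated as also owning Sven Horvat's interest in Brightpath Textiles S.p.A, giving 70% + 9% = 79%.
By sibling attribution (R1), Mateo Horvat is treated as owning Sven Horvat's 14% interest in Cobalt Logistics SA.
Chain via Brightpath Textiles S.p.A. → Harbor Media Ltd (R2): 79% × 12% × 51% = 4.8348% of Cobalt Logistics SA.
Direct interest in Cobalt Logistics SA: 14%.
Aggregating (R3): 4.8348% + 14% = 18.8348%.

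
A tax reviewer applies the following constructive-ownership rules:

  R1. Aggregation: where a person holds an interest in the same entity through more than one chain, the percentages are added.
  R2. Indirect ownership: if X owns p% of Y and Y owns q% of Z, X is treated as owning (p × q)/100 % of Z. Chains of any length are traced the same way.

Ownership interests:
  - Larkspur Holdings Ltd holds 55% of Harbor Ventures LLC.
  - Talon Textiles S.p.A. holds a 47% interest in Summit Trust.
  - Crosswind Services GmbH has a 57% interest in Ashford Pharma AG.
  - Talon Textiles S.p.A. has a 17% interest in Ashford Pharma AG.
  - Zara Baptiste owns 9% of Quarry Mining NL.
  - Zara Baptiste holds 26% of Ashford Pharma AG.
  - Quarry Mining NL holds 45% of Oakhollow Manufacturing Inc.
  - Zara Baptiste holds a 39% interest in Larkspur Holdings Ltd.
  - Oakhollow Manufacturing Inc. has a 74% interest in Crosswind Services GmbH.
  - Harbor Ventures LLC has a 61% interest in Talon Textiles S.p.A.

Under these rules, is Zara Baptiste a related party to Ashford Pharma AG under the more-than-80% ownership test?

No

Chain via Quarry Mining NL → Oakhollow Manufacturing Inc. → Crosswind Services GmbH (R2): 9% × 45% × 74% × 57% = 1.70829% of Ashford Pharma AG.
Chain via Larkspur Holdings Ltd → Harbor Ventures LLC → Talon Textiles S.p.A. (R2): 39% × 55% × 61% × 17% = 2.224365% of Ashford Pharma AG.
Direct interest in Ashford Pharma AG: 26%.
Aggregating (R1): 1.70829% + 2.224365% + 26% = 29.932655%.
29.932655% does not exceed the 80% threshold, so Zara is not a related party to Ashford Pharma AG.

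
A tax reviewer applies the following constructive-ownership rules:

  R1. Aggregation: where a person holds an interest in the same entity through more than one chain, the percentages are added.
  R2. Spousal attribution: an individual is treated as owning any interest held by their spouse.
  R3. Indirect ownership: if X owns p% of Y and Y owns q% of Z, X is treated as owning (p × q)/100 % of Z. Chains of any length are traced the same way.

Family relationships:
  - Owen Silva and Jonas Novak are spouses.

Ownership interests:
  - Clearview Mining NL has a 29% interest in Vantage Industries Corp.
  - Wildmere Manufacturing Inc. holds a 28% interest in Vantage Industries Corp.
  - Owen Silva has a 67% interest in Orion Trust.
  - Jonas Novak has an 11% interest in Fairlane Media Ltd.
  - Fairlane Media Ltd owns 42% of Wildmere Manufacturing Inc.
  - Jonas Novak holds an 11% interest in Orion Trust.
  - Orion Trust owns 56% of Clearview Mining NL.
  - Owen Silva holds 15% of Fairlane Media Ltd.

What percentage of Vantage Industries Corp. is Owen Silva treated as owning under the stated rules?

15.7248%

By spousal attribution (R2), Owen Silva is treated as also owning Jonas Novak's interest in Fairlane Media Ltd, giving 15% + 11% = 26%.
By spousal attribution (R2), Owen Silva is treated as also owning Jonas Novak's interest in Orion Trust, giving 67% + 11% = 78%.
Chain via Fairlane Media Ltd → Wildmere Manufacturing Inc. (R3): 26% × 42% × 28% = 3.0576% of Vantage Industries Corp.
Chain via Orion Trust → Clearview Mining NL (R3): 78% × 56% × 29% = 12.6672% of Vantage Industries Corp.
Aggregating (R1): 3.0576% + 12.6672% = 15.7248%.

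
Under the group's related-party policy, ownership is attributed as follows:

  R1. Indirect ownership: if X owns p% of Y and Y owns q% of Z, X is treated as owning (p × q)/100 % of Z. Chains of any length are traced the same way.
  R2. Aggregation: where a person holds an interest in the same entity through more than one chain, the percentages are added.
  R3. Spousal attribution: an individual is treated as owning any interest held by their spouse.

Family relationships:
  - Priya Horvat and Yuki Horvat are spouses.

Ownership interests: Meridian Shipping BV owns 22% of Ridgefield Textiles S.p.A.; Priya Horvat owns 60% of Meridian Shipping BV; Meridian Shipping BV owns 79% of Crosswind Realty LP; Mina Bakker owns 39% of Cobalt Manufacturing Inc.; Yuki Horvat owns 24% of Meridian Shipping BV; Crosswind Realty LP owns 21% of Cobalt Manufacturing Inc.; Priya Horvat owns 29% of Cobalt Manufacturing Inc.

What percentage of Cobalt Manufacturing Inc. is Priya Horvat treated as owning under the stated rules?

42.9356%

By spousal attribution (R3), Priya Horvat is treated as also owning Yuki Horvat's interest in Meridian Shipping BV, giving 60% + 24% = 84%.
Chain via Meridian Shipping BV → Crosswind Realty LP (R1): 84% × 79% × 21% = 13.9356% of Cobalt Manufacturing Inc.
Direct interest in Cobalt Manufacturing Inc: 29%.
Aggregating (R2): 13.9356% + 29% = 42.9356%.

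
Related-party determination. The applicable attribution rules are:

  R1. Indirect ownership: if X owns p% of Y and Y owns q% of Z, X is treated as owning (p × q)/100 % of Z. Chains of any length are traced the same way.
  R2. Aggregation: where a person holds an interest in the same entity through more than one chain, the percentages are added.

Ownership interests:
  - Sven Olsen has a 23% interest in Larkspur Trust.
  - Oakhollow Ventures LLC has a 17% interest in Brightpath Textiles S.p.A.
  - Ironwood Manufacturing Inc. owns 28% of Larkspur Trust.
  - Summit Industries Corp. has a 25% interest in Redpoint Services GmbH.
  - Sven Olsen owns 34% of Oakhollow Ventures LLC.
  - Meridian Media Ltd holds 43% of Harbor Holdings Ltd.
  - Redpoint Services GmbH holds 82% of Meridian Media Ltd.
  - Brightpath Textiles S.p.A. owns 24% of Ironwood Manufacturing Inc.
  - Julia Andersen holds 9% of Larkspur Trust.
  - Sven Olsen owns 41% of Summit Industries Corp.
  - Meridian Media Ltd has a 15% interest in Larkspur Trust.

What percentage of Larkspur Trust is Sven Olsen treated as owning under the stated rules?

24.649166%

Chain via Oakhollow Ventures LLC → Brightpath Textiles S.p.A. → Ironwood Manufacturing Inc. (R1): 34% × 17% × 24% × 28% = 0.388416% of Larkspur Trust.
Chain via Summit Industries Corp. → Redpoint Services GmbH → Meridian Media Ltd (R1): 41% × 25% × 82% × 15% = 1.26075% of Larkspur Trust.
Direct interest in Larkspur Trust: 23%.
Aggregating (R2): 0.388416% + 1.26075% + 23% = 24.649166%.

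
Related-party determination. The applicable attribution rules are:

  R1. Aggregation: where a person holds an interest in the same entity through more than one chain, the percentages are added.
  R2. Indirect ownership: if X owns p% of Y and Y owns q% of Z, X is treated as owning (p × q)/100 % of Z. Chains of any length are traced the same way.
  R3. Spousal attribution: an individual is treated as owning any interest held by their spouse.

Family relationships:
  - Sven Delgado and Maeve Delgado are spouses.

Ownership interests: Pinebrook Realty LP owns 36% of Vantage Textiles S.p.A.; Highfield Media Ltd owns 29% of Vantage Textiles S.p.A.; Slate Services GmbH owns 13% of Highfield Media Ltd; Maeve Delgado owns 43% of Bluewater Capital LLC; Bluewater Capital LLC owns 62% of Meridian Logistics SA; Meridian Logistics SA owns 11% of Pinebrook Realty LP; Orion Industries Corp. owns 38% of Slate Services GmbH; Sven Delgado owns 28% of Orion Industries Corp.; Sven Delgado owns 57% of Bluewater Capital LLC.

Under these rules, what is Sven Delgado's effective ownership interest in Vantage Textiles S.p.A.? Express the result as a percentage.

2.856328%

By spousal attribution (R3), Sven Delgado is treated as also owning Maeve Delgado's interest in Bluewater Capital LLC, giving 57% + 43% = 100%.
Chain via Orion Industries Corp. → Slate Services GmbH → Highfield Media Ltd (R2): 28% × 38% × 13% × 29% = 0.401128% of Vantage Textiles S.p.A.
Chain via Bluewater Capital LLC → Meridian Logistics SA → Pinebrook Realty LP (R2): 100% × 62% × 11% × 36% = 2.4552% of Vantage Textiles S.p.A.
Aggregating (R1): 0.401128% + 2.4552% = 2.856328%.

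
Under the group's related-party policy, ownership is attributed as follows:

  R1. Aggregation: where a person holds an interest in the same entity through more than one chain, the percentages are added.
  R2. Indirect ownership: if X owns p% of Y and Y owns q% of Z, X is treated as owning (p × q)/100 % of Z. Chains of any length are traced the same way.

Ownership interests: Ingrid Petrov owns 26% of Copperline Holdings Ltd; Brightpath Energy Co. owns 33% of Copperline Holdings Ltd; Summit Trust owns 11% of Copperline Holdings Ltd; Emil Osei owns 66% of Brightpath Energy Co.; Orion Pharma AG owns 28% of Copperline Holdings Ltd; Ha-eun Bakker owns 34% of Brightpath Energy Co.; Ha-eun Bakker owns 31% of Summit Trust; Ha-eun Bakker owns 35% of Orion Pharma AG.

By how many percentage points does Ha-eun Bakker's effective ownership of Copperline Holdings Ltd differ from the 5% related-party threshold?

Chain via Summit Trust (R2): 31% × 11% = 3.41% of Copperline Holdings Ltd.
Chain via Brightpath Energy Co. (R2): 34% × 33% = 11.22% of Copperline Holdings Ltd.
Chain via Orion Pharma AG (R2): 35% × 28% = 9.8% of Copperline Holdings Ltd.
Aggregating (R1): 3.41% + 11.22% + 9.8% = 24.43%.
24.43% exceeds the 5% threshold by 19.43 percentage points.

19.43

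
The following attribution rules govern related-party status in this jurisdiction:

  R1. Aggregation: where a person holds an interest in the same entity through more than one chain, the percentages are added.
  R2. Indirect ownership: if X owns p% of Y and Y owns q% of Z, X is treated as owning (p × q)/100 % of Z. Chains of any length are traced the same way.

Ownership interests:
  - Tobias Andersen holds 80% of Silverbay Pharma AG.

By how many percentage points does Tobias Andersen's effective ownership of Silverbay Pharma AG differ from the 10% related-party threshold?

Direct interest in Silverbay Pharma AG: 80%.
80% exceeds the 10% threshold by 70 percentage points.

70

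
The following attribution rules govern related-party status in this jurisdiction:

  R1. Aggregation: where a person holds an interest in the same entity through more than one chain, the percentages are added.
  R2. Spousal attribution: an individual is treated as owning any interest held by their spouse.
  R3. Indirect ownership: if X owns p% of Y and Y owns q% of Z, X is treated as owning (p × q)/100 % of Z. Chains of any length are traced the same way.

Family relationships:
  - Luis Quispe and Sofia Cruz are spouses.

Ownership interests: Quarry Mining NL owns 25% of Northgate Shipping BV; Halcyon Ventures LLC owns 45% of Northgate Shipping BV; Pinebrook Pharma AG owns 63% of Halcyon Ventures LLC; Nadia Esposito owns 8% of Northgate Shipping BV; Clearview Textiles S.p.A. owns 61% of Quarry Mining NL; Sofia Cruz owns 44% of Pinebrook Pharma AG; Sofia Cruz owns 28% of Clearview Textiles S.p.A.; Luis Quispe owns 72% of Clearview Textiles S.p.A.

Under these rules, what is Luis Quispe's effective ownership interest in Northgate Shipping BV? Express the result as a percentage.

By spousal attribution (R2), Luis Quispe is treated as also owning Sofia Cruz's interest in Clearview Textiles S.p.A, giving 72% + 28% = 100%.
By spousal attribution (R2), Luis Quispe is treated as owning Sofia Cruz's 44% interest in Pinebrook Pharma AG.
Chain via Clearview Textiles S.p.A. → Quarry Mining NL (R3): 100% × 61% × 25% = 15.25% of Northgate Shipping BV.
Chain via Pinebrook Pharma AG → Halcyon Ventures LLC (R3): 44% × 63% × 45% = 12.474% of Northgate Shipping BV.
Aggregating (R1): 15.25% + 12.474% = 27.724%.

27.724%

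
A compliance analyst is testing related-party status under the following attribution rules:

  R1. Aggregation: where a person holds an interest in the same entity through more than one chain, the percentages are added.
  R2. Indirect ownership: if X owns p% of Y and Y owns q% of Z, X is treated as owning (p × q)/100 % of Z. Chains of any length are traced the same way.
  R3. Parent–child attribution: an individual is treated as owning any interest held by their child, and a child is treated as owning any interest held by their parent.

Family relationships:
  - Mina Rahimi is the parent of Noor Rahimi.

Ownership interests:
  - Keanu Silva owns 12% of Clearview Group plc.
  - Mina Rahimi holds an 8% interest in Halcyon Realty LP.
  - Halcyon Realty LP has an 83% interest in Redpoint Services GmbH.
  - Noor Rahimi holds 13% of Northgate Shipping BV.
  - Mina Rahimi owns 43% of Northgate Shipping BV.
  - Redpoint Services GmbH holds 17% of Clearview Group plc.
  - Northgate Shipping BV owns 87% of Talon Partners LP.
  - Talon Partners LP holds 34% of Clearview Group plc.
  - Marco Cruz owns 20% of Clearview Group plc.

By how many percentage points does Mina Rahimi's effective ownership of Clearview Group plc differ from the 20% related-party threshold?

2.3064

By parent–child attribution (R3), Mina Rahimi is treated as also owning Noor Rahimi's interest in Northgate Shipping BV, giving 43% + 13% = 56%.
Chain via Northgate Shipping BV → Talon Partners LP (R2): 56% × 87% × 34% = 16.5648% of Clearview Group plc.
Chain via Halcyon Realty LP → Redpoint Services GmbH (R2): 8% × 83% × 17% = 1.1288% of Clearview Group plc.
Aggregating (R1): 16.5648% + 1.1288% = 17.6936%.
17.6936% falls short of the 20% threshold by 2.3064 percentage points.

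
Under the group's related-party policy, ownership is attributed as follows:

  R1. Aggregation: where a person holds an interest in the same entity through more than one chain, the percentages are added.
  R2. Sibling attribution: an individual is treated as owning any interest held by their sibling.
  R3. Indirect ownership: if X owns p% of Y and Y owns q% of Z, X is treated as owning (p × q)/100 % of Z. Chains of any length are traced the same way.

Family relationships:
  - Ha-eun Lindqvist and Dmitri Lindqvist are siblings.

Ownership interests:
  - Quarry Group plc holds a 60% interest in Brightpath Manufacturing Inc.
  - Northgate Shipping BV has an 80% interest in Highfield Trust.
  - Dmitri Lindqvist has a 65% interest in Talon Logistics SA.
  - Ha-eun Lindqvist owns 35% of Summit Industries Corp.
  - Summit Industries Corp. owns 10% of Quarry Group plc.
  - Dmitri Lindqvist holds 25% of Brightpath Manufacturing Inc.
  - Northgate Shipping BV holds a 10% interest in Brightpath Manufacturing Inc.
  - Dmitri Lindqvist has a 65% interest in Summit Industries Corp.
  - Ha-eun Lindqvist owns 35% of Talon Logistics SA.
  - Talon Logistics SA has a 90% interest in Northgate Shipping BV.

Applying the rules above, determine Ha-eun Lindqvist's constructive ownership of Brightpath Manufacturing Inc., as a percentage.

By sibling attribution (R2), Ha-eun Lindqvist is treated as also owning Dmitri Lindqvist's interest in Summit Industries Corp, giving 35% + 65% = 100%.
By sibling attribution (R2), Ha-eun Lindqvist is treated as also owning Dmitri Lindqvist's interest in Talon Logistics SA, giving 35% + 65% = 100%.
By sibling attribution (R2), Ha-eun Lindqvist is treated as owning Dmitri Lindqvist's 25% interest in Brightpath Manufacturing Inc.
Chain via Summit Industries Corp. → Quarry Group plc (R3): 100% × 10% × 60% = 6% of Brightpath Manufacturing Inc.
Chain via Talon Logistics SA → Northgate Shipping BV (R3): 100% × 90% × 10% = 9% of Brightpath Manufacturing Inc.
Direct interest in Brightpath Manufacturing Inc: 25%.
Aggregating (R1): 6% + 9% + 25% = 40%.

40%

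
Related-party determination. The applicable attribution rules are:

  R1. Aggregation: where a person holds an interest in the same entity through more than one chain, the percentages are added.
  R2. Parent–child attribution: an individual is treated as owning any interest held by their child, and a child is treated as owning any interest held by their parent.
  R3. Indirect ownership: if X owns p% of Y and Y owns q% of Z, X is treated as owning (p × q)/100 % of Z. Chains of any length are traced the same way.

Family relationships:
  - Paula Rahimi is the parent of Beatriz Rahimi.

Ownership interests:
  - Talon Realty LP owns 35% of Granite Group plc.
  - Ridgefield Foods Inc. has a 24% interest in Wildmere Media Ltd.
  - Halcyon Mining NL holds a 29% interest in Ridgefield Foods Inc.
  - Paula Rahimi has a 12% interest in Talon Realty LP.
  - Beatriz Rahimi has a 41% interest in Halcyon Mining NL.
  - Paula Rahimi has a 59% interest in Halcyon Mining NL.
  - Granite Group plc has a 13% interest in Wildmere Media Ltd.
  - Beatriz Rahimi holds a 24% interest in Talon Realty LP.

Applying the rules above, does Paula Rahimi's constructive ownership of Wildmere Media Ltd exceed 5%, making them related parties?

Yes

By parent–child attribution (R2), Paula Rahimi is treated as also owning Beatriz Rahimi's interest in Halcyon Mining NL, giving 59% + 41% = 100%.
By parent–child attribution (R2), Paula Rahimi is treated as also owning Beatriz Rahimi's interest in Talon Realty LP, giving 12% + 24% = 36%.
Chain via Halcyon Mining NL → Ridgefield Foods Inc. (R3): 100% × 29% × 24% = 6.96% of Wildmere Media Ltd.
Chain via Talon Realty LP → Granite Group plc (R3): 36% × 35% × 13% = 1.638% of Wildmere Media Ltd.
Aggregating (R1): 6.96% + 1.638% = 8.598%.
8.598% exceeds the 5% threshold, so Paula is a related party to Wildmere Media Ltd.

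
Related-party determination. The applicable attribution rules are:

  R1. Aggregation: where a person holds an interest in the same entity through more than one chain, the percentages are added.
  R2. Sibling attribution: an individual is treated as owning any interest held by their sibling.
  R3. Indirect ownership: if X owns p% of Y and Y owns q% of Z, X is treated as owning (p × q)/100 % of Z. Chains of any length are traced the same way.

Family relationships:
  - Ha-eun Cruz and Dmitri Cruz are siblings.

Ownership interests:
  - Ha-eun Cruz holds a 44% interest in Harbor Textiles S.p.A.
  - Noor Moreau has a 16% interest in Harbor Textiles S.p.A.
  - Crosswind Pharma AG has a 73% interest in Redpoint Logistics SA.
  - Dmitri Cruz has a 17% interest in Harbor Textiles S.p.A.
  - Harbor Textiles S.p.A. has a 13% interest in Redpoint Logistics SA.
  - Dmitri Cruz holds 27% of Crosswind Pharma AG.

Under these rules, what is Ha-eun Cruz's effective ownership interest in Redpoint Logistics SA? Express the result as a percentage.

27.64%

By sibling attribution (R2), Ha-eun Cruz is treated as also owning Dmitri Cruz's interest in Harbor Textiles S.p.A, giving 44% + 17% = 61%.
By sibling attribution (R2), Ha-eun Cruz is treated as owning Dmitri Cruz's 27% interest in Crosswind Pharma AG.
Chain via Harbor Textiles S.p.A. (R3): 61% × 13% = 7.93% of Redpoint Logistics SA.
Chain via Crosswind Pharma AG (R3): 27% × 73% = 19.71% of Redpoint Logistics SA.
Aggregating (R1): 7.93% + 19.71% = 27.64%.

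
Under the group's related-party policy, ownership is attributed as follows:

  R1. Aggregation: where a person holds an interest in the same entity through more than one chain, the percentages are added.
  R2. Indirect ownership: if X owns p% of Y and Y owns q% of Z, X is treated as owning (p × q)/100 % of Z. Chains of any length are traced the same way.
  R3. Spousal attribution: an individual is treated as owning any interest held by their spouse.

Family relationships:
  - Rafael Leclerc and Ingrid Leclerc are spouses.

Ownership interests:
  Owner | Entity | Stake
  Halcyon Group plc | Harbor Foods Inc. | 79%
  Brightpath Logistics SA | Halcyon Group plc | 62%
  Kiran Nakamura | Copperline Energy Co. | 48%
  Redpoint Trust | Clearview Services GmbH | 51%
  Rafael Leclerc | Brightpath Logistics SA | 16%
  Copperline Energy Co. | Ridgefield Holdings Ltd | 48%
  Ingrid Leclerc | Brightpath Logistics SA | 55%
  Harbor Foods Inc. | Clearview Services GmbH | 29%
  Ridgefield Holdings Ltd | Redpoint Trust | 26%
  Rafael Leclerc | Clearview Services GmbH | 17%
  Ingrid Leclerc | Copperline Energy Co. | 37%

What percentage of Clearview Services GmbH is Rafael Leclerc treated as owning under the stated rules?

By spousal attribution (R3), Rafael Leclerc is treated as also owning Ingrid Leclerc's interest in Brightpath Logistics SA, giving 16% + 55% = 71%.
By spousal attribution (R3), Rafael Leclerc is treated as owning Ingrid Leclerc's 37% interest in Copperline Energy Co.
Chain via Brightpath Logistics SA → Halcyon Group plc → Harbor Foods Inc. (R2): 71% × 62% × 79% × 29% = 10.084982% of Clearview Services GmbH.
Direct interest in Clearview Services GmbH: 17%.
Chain via Copperline Energy Co. → Ridgefield Holdings Ltd → Redpoint Trust (R2): 37% × 48% × 26% × 51% = 2.354976% of Clearview Services GmbH.
Aggregating (R1): 10.084982% + 17% + 2.354976% = 29.439958%.

29.439958%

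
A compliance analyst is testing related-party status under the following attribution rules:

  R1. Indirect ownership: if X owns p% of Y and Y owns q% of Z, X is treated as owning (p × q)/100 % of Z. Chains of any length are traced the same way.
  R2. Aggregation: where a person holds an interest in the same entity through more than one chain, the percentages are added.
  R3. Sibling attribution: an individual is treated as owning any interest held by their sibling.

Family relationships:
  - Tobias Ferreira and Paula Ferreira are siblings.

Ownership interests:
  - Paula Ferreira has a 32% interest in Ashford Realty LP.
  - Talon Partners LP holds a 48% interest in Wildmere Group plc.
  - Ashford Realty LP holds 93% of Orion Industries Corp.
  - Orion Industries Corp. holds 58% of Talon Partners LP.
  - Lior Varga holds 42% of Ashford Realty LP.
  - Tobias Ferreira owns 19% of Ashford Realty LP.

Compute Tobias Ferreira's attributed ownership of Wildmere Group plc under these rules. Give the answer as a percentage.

13.204512%

By sibling attribution (R3), Tobias Ferreira is treated as also owning Paula Ferreira's interest in Ashford Realty LP, giving 19% + 32% = 51%.
Chain via Ashford Realty LP → Orion Industries Corp. → Talon Partners LP (R1): 51% × 93% × 58% × 48% = 13.204512% of Wildmere Group plc.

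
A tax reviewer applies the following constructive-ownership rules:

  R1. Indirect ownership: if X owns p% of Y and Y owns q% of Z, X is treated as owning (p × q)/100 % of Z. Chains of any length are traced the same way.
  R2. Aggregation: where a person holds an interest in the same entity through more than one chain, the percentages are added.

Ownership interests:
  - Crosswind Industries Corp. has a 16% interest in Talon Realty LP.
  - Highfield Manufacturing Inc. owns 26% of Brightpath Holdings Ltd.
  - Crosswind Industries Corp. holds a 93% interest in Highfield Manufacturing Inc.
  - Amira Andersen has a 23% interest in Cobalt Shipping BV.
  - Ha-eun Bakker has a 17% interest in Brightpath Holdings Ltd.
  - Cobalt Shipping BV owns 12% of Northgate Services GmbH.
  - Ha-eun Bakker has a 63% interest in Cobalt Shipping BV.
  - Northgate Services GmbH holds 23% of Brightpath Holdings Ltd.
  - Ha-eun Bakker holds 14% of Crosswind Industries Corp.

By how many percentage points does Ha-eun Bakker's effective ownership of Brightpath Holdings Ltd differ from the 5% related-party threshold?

Chain via Cobalt Shipping BV → Northgate Services GmbH (R1): 63% × 12% × 23% = 1.7388% of Brightpath Holdings Ltd.
Chain via Crosswind Industries Corp. → Highfield Manufacturing Inc. (R1): 14% × 93% × 26% = 3.3852% of Brightpath Holdings Ltd.
Direct interest in Brightpath Holdings Ltd: 17%.
Aggregating (R2): 1.7388% + 3.3852% + 17% = 22.124%.
22.124% exceeds the 5% threshold by 17.124 percentage points.

17.124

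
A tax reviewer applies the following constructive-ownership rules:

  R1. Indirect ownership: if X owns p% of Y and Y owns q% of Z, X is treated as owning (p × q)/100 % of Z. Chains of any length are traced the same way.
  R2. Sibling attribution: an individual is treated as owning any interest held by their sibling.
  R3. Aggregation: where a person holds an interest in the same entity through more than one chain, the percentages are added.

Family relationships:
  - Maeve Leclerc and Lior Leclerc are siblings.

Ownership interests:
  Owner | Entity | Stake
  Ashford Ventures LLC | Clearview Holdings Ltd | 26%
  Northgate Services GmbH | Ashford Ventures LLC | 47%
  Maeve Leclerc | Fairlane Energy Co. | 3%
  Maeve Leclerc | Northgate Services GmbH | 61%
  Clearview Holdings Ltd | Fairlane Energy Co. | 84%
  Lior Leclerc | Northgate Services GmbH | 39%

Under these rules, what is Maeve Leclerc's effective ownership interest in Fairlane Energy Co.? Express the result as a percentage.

13.2648%

By sibling attribution (R2), Maeve Leclerc is treated as also owning Lior Leclerc's interest in Northgate Services GmbH, giving 61% + 39% = 100%.
Chain via Northgate Services GmbH → Ashford Ventures LLC → Clearview Holdings Ltd (R1): 100% × 47% × 26% × 84% = 10.2648% of Fairlane Energy Co.
Direct interest in Fairlane Energy Co: 3%.
Aggregating (R3): 10.2648% + 3% = 13.2648%.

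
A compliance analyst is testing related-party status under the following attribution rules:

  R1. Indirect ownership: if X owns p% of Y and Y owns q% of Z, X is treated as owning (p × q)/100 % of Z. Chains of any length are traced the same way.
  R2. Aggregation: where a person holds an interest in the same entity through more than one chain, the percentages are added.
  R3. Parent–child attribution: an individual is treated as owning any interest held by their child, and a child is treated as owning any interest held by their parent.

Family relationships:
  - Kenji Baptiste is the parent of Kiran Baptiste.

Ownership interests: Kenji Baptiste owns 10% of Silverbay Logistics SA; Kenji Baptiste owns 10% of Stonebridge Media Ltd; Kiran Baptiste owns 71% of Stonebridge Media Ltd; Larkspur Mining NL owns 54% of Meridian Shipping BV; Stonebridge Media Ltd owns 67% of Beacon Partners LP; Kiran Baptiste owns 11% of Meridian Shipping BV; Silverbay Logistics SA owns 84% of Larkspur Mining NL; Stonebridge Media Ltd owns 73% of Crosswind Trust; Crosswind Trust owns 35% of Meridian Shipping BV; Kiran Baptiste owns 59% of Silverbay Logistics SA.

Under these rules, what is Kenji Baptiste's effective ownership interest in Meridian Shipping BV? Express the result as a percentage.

62.9939%

By parent–child attribution (R3), Kenji Baptiste is treated as also owning Kiran Baptiste's interest in Stonebridge Media Ltd, giving 10% + 71% = 81%.
By parent–child attribution (R3), Kenji Baptiste is treated as also owning Kiran Baptiste's interest in Silverbay Logistics SA, giving 10% + 59% = 69%.
By parent–child attribution (R3), Kenji Baptiste is treated as owning Kiran Baptiste's 11% interest in Meridian Shipping BV.
Chain via Stonebridge Media Ltd → Crosswind Trust (R1): 81% × 73% × 35% = 20.6955% of Meridian Shipping BV.
Chain via Silverbay Logistics SA → Larkspur Mining NL (R1): 69% × 84% × 54% = 31.2984% of Meridian Shipping BV.
Direct interest in Meridian Shipping BV: 11%.
Aggregating (R2): 20.6955% + 31.2984% + 11% = 62.9939%.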